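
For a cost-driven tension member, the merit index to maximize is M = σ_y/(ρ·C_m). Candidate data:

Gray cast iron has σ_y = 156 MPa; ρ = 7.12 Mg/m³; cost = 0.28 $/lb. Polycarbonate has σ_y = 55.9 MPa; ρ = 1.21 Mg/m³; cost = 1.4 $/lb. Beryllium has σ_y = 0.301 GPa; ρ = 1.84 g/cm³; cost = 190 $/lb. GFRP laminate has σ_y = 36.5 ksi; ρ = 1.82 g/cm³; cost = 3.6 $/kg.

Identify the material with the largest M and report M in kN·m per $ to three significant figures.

GFRP laminate, M = 38.4 kN·m per $

Putting every candidate on a common basis:
  gray cast iron: σ_y = 156.0 MPa, ρ = 7120 kg/m³, cost = 0.6173 $/kg
  polycarbonate: σ_y = 55.90 MPa, ρ = 1210 kg/m³, cost = 3.086 $/kg
  beryllium: σ_y = 301.0 MPa, ρ = 1840 kg/m³, cost = 418.9 $/kg
  GFRP laminate: σ_y = 251.7 MPa, ρ = 1820 kg/m³, cost = 3.600 $/kg
  GFRP laminate: M = 38.4 kN·m per $
  gray cast iron: M = 35.5 kN·m per $
  polycarbonate: M = 15.0 kN·m per $
  beryllium: M = 0.391 kN·m per $
The maximum is for GFRP laminate.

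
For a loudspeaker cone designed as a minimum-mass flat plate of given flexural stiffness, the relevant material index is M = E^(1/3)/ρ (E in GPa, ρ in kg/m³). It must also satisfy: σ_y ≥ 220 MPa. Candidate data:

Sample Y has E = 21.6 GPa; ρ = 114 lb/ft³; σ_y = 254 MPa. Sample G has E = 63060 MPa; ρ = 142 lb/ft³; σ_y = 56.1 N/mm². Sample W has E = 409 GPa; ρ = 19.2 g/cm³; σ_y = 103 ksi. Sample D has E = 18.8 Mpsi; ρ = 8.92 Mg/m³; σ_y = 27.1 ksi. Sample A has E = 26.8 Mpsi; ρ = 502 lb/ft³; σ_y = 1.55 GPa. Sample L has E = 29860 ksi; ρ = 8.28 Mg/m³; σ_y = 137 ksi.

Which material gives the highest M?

Screen on constraints: σ_y ≥ 220 MPa. Survivors: sample Y, sample W, sample A, sample L.
After converting to SI:
  sample Y: E = 21.60 GPa, ρ = 1826 kg/m³
  sample W: E = 409.0 GPa, ρ = 19200 kg/m³
  sample A: E = 184.8 GPa, ρ = 8041 kg/m³
  sample L: E = 205.9 GPa, ρ = 8280 kg/m³
  sample Y: M = 1.53×10⁻³
  sample L: M = 0.713×10⁻³
  sample A: M = 0.708×10⁻³
  sample W: M = 0.387×10⁻³
Sample Y ranks first.

sample Y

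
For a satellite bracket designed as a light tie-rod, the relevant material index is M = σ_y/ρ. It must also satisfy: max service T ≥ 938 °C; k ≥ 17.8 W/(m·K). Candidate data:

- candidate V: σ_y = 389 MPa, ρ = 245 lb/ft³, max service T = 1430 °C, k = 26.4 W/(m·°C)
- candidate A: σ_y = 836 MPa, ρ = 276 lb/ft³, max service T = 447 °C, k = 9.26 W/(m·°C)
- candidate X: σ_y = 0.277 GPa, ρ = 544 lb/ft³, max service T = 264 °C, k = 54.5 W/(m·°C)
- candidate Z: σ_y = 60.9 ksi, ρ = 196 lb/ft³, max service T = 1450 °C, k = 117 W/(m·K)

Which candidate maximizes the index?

Screen on constraints: max service T ≥ 938 °C; k ≥ 17.8 W/(m·K). Survivors: candidate V, candidate Z.
Normalizing units and computing the index:
  candidate V: σ_y = 389.0 MPa, ρ = 3925 kg/m³
  candidate Z: σ_y = 419.9 MPa, ρ = 3140 kg/m³
  candidate Z: M = 134 kN·m/kg
  candidate V: M = 99.1 kN·m/kg
Candidate Z ranks first.

candidate Z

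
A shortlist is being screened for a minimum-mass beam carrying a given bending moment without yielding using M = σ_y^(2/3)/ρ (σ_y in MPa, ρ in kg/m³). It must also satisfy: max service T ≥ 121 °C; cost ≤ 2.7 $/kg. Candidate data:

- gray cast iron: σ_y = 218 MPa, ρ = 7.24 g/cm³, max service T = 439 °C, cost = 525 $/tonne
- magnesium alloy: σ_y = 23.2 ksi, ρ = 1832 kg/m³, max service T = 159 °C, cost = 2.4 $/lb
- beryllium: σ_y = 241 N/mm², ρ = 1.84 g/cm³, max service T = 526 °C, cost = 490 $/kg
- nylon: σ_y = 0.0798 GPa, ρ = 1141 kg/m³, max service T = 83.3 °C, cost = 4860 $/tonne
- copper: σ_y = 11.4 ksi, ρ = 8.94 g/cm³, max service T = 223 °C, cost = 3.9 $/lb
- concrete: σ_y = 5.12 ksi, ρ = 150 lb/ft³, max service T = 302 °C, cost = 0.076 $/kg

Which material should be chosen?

gray cast iron

Screen on constraints: max service T ≥ 121 °C; cost ≤ 2.7 $/kg. Survivors: gray cast iron, concrete.
Normalizing units and computing the index:
  gray cast iron: σ_y = 218.0 MPa, ρ = 7240 kg/m³
  concrete: σ_y = 35.30 MPa, ρ = 2403 kg/m³
  gray cast iron: M = 5.00×10⁻³
  concrete: M = 4.48×10⁻³
The maximum is for gray cast iron.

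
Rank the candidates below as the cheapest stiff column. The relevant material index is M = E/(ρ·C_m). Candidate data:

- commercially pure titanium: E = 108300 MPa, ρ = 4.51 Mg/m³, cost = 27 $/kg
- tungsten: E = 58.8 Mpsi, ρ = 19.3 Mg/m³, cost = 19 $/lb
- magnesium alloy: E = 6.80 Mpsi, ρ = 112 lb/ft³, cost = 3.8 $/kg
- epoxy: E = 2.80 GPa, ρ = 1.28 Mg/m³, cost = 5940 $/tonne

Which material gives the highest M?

After converting to SI:
  commercially pure titanium: E = 108.3 GPa, ρ = 4510 kg/m³, cost = 27.00 $/kg
  tungsten: E = 405.4 GPa, ρ = 19300 kg/m³, cost = 41.89 $/kg
  magnesium alloy: E = 46.88 GPa, ρ = 1794 kg/m³, cost = 3.800 $/kg
  epoxy: E = 2.800 GPa, ρ = 1280 kg/m³, cost = 5.940 $/kg
  magnesium alloy: M = 6.88 MN·m per $
  commercially pure titanium: M = 0.889 MN·m per $
  tungsten: M = 0.501 MN·m per $
  epoxy: M = 0.368 MN·m per $
The maximum is for magnesium alloy.

magnesium alloy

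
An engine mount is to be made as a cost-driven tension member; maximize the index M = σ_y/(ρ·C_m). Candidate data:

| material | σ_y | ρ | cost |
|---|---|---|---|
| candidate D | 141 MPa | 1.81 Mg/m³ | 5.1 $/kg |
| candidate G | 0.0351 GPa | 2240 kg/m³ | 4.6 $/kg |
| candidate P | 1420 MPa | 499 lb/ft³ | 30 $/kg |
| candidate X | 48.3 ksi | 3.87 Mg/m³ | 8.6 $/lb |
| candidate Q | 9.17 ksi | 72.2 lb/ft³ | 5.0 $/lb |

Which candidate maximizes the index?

candidate D

After converting to SI:
  candidate D: σ_y = 141.0 MPa, ρ = 1810 kg/m³, cost = 5.100 $/kg
  candidate G: σ_y = 35.10 MPa, ρ = 2240 kg/m³, cost = 4.600 $/kg
  candidate P: σ_y = 1420 MPa, ρ = 7993 kg/m³, cost = 30.00 $/kg
  candidate X: σ_y = 333.0 MPa, ρ = 3870 kg/m³, cost = 18.96 $/kg
  candidate Q: σ_y = 63.22 MPa, ρ = 1157 kg/m³, cost = 11.02 $/kg
  candidate D: M = 15.3 kN·m per $
  candidate P: M = 5.92 kN·m per $
  candidate Q: M = 4.96 kN·m per $
  candidate X: M = 4.54 kN·m per $
  candidate G: M = 3.41 kN·m per $
The maximum is for candidate D.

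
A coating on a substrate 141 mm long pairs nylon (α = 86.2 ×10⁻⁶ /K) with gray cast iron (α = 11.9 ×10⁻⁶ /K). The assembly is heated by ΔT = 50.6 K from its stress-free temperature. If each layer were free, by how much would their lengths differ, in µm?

530 µm

Δα = |86.2 − 11.9|×10⁻⁶/K = 74.3×10⁻⁶/K.
ΔL_mismatch = Δα·L·ΔT = 74.3×10⁻⁶ × 141.0 mm × 50.6 K = 530 µm.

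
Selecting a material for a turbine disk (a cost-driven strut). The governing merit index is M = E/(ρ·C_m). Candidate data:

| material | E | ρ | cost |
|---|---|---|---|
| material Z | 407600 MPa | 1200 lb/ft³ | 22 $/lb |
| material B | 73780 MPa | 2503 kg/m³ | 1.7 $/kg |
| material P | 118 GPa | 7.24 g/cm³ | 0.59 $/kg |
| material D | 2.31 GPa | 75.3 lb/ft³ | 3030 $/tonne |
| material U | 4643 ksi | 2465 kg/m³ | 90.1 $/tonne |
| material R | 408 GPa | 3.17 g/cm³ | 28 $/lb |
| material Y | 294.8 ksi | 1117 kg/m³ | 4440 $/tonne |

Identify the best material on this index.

In SI units:
  material Z: E = 407.6 GPa, ρ = 19220 kg/m³, cost = 48.50 $/kg
  material B: E = 73.78 GPa, ρ = 2503 kg/m³, cost = 1.700 $/kg
  material P: E = 118.0 GPa, ρ = 7240 kg/m³, cost = 0.5900 $/kg
  material D: E = 2.310 GPa, ρ = 1206 kg/m³, cost = 3.030 $/kg
  material U: E = 32.01 GPa, ρ = 2465 kg/m³, cost = 0.09010 $/kg
  material R: E = 408.0 GPa, ρ = 3170 kg/m³, cost = 61.73 $/kg
  material Y: E = 2.033 GPa, ρ = 1117 kg/m³, cost = 4.440 $/kg
  material U: M = 144 MN·m per $
  material P: M = 27.6 MN·m per $
  material B: M = 17.3 MN·m per $
  material R: M = 2.09 MN·m per $
  material D: M = 0.632 MN·m per $
  material Z: M = 0.437 MN·m per $
  material Y: M = 0.410 MN·m per $
Highest index: material U.

material U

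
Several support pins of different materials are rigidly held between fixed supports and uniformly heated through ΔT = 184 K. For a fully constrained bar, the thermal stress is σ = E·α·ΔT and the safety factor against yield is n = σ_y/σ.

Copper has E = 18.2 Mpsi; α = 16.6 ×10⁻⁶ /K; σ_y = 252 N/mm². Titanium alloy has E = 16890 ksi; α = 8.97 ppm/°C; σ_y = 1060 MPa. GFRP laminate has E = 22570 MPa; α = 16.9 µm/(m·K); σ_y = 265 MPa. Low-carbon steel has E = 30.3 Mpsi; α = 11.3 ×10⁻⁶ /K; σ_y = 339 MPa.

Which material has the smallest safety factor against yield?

Per material, after unit conversion:
  copper: E = 125.5, α = 16.6, σ_y = 252.0 → σ = 383 MPa, n = 0.657
  titanium alloy: E = 116.5, α = 8.97, σ_y = 1060 → σ = 192 MPa, n = 5.52
  GFRP laminate: E = 22.57, α = 16.9, σ_y = 265.0 → σ = 70.2 MPa, n = 3.78
  low-carbon steel: E = 208.9, α = 11.3, σ_y = 339.0 → σ = 434 MPa, n = 0.780
Copper has the lowest safety factor, n = 0.657.

copper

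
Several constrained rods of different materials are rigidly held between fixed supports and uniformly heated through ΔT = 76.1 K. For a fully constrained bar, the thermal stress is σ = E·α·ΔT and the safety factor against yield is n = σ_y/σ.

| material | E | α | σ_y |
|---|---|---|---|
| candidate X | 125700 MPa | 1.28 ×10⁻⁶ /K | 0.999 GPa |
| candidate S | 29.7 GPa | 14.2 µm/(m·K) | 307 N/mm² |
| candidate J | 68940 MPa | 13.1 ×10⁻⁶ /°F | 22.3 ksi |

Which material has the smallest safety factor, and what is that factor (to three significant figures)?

In consistent units (E in GPa, α in ×10⁻⁶/K, σ_y in MPa):
  candidate X: E = 125.7, α = 1.28, σ_y = 999.0 → σ = 12.2 MPa, n = 81.6
  candidate S: E = 29.70, α = 14.2, σ_y = 307.0 → σ = 32.1 MPa, n = 9.57
  candidate J: E = 68.94, α = 23.6, σ_y = 153.8 → σ = 124 MPa, n = 1.24
The minimum is candidate J at n = 1.24.

candidate J, n = 1.24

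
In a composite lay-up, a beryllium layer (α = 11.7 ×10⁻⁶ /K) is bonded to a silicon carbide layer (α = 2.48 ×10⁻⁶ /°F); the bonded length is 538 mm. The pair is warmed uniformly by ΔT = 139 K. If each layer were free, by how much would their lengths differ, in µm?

silicon carbide: α = 2.48×10⁻⁶/°F × 9/5 = 4.46×10⁻⁶/K.
Δα = |11.7 − 4.46|×10⁻⁶/K = 7.24×10⁻⁶/K.
ΔL_mismatch = Δα·L·ΔT = 7.24×10⁻⁶ × 538.0 mm × 139.0 K = 541 µm.

541 µm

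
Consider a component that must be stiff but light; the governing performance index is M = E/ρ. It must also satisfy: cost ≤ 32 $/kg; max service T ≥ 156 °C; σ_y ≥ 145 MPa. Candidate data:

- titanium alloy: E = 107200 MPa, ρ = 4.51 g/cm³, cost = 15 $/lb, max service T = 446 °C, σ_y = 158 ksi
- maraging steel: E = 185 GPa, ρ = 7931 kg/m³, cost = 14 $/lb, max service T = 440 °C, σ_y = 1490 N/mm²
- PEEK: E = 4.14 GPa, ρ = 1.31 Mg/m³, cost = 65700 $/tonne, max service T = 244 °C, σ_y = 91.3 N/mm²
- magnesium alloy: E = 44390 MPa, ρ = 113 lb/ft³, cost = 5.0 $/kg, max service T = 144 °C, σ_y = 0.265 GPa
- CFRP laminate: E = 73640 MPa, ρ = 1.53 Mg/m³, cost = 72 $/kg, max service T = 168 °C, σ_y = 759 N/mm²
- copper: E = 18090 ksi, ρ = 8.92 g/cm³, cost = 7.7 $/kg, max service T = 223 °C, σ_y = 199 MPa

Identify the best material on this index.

Screen on constraints: cost ≤ 32 $/kg; max service T ≥ 156 °C; σ_y ≥ 145 MPa. Survivors: maraging steel, copper.
Normalizing units and computing the index:
  maraging steel: E = 185.0 GPa, ρ = 7931 kg/m³
  copper: E = 124.7 GPa, ρ = 8920 kg/m³
  maraging steel: M = 23.3 MN·m/kg
  copper: M = 14.0 MN·m/kg
Maraging steel has the largest M.

maraging steel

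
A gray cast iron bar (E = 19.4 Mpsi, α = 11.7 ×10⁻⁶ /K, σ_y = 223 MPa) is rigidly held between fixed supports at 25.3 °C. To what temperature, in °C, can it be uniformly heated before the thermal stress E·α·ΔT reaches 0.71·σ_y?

E = 19.4 Mpsi = 133.8 GPa.
E·α·ΔT = 158.3 MPa ⇒ ΔT = 158.3 / (133.8×10³ × 11.7×10⁻⁶) = 101.2 K.
T = 25.3 + 101.2 = 126.5 °C.

126 °C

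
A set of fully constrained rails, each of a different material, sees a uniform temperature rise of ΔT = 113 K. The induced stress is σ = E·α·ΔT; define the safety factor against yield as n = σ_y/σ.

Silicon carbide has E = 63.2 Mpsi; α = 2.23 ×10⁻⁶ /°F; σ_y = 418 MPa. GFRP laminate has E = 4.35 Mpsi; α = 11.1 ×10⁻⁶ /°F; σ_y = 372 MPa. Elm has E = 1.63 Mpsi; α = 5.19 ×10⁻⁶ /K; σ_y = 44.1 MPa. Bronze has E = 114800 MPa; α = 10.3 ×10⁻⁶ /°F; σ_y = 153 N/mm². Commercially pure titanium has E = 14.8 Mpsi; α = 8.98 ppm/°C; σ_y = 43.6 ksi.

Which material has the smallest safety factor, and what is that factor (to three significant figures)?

bronze, n = 0.636

Per material, after unit conversion:
  silicon carbide: E = 435.7, α = 4.01, σ_y = 418.0 → σ = 198 MPa, n = 2.11
  GFRP laminate: E = 29.99, α = 20.0, σ_y = 372.0 → σ = 67.7 MPa, n = 5.49
  elm: E = 11.24, α = 5.19, σ_y = 44.10 → σ = 6.59 MPa, n = 6.69
  bronze: E = 114.8, α = 18.5, σ_y = 153.0 → σ = 241 MPa, n = 0.636
  commercially pure titanium: E = 102.0, α = 8.98, σ_y = 300.6 → σ = 104 MPa, n = 2.90
Smallest n: bronze with n = 0.636.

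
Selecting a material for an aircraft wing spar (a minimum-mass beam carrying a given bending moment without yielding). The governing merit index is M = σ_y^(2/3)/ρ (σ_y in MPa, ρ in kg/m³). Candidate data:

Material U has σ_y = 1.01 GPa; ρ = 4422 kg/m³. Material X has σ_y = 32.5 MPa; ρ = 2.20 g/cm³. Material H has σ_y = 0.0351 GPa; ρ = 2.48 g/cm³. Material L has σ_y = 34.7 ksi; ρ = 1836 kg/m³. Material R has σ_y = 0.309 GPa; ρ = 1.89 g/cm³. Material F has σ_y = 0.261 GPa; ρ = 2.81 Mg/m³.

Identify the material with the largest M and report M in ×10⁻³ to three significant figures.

Putting every candidate on a common basis:
  material U: σ_y = 1010 MPa, ρ = 4422 kg/m³
  material X: σ_y = 32.50 MPa, ρ = 2200 kg/m³
  material H: σ_y = 35.10 MPa, ρ = 2480 kg/m³
  material L: σ_y = 239.2 MPa, ρ = 1836 kg/m³
  material R: σ_y = 309.0 MPa, ρ = 1890 kg/m³
  material F: σ_y = 261.0 MPa, ρ = 2810 kg/m³
  material R: M = 24.2×10⁻³
  material U: M = 22.8×10⁻³
  material L: M = 21.0×10⁻³
  material F: M = 14.5×10⁻³
  material X: M = 4.63×10⁻³
  material H: M = 4.32×10⁻³
Highest index: material R.

material R, M = 24.2×10⁻³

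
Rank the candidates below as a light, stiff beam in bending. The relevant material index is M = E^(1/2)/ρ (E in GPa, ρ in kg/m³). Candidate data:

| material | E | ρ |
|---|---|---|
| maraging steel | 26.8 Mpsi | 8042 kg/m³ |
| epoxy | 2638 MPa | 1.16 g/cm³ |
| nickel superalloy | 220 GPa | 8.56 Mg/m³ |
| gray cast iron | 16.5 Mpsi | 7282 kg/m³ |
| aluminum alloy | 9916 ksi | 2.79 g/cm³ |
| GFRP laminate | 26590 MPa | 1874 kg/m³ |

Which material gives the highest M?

Convert each candidate to consistent units, then evaluate M:
  maraging steel: E = 184.8 GPa, ρ = 8042 kg/m³
  epoxy: E = 2.638 GPa, ρ = 1160 kg/m³
  nickel superalloy: E = 220.0 GPa, ρ = 8560 kg/m³
  gray cast iron: E = 113.8 GPa, ρ = 7282 kg/m³
  aluminum alloy: E = 68.37 GPa, ρ = 2790 kg/m³
  GFRP laminate: E = 26.59 GPa, ρ = 1874 kg/m³
  aluminum alloy: M = 2.96×10⁻³
  GFRP laminate: M = 2.75×10⁻³
  nickel superalloy: M = 1.73×10⁻³
  maraging steel: M = 1.69×10⁻³
  gray cast iron: M = 1.46×10⁻³
  epoxy: M = 1.40×10⁻³
The maximum is for aluminum alloy.

aluminum alloy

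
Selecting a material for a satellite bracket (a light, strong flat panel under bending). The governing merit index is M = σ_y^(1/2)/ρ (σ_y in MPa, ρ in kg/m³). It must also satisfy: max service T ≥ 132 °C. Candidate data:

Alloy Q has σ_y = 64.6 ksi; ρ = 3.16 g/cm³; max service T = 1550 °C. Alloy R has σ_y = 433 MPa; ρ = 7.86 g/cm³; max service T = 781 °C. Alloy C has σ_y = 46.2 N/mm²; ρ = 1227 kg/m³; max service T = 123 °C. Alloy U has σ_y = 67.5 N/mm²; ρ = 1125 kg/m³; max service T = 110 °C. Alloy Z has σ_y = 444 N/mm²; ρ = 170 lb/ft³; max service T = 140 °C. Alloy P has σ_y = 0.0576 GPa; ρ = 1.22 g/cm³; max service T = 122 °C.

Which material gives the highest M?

Screen on constraints: max service T ≥ 132 °C. Survivors: alloy Q, alloy R, alloy Z.
Convert each candidate to consistent units, then evaluate M:
  alloy Q: σ_y = 445.4 MPa, ρ = 3160 kg/m³
  alloy R: σ_y = 433.0 MPa, ρ = 7860 kg/m³
  alloy Z: σ_y = 444.0 MPa, ρ = 2723 kg/m³
  alloy Z: M = 7.74×10⁻³
  alloy Q: M = 6.68×10⁻³
  alloy R: M = 2.65×10⁻³
Highest index: alloy Z.

alloy Z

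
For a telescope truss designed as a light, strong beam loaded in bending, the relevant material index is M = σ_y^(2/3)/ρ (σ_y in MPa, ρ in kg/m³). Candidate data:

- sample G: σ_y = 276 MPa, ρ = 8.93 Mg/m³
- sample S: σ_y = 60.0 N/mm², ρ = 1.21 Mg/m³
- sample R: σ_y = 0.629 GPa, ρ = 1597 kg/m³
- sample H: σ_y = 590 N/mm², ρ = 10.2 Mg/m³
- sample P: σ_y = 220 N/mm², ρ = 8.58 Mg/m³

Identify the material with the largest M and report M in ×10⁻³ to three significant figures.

Convert each candidate to consistent units, then evaluate M:
  sample G: σ_y = 276.0 MPa, ρ = 8930 kg/m³
  sample S: σ_y = 60.00 MPa, ρ = 1210 kg/m³
  sample R: σ_y = 629.0 MPa, ρ = 1597 kg/m³
  sample H: σ_y = 590.0 MPa, ρ = 10200 kg/m³
  sample P: σ_y = 220.0 MPa, ρ = 8580 kg/m³
  sample R: M = 46.0×10⁻³
  sample S: M = 12.7×10⁻³
  sample H: M = 6.90×10⁻³
  sample G: M = 4.75×10⁻³
  sample P: M = 4.25×10⁻³
The maximum is for sample R.

sample R, M = 46.0×10⁻³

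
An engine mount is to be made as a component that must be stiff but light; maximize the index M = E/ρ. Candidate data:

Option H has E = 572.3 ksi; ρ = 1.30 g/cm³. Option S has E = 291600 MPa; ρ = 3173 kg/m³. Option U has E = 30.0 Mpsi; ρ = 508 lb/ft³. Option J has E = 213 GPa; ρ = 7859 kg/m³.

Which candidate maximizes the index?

option S

Normalizing units and computing the index:
  option H: E = 3.946 GPa, ρ = 1300 kg/m³
  option S: E = 291.6 GPa, ρ = 3173 kg/m³
  option U: E = 206.8 GPa, ρ = 8137 kg/m³
  option J: E = 213.0 GPa, ρ = 7859 kg/m³
  option S: M = 91.9 MN·m/kg
  option J: M = 27.1 MN·m/kg
  option U: M = 25.4 MN·m/kg
  option H: M = 3.04 MN·m/kg
Option S has the largest M.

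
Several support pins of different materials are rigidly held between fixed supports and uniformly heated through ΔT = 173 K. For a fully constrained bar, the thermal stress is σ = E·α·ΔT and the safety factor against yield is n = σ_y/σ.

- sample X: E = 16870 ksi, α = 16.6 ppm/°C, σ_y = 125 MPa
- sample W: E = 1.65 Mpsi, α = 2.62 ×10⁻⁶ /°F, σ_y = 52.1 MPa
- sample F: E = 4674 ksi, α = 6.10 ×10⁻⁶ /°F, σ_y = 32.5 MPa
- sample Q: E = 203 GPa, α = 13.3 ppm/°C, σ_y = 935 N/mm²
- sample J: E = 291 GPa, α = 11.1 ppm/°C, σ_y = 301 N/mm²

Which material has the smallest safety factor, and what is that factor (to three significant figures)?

Per material, after unit conversion:
  sample X: E = 116.3, α = 16.6, σ_y = 125.0 → σ = 334 MPa, n = 0.374
  sample W: E = 11.38, α = 4.72, σ_y = 52.10 → σ = 9.28 MPa, n = 5.61
  sample F: E = 32.23, α = 11.0, σ_y = 32.50 → σ = 61.2 MPa, n = 0.531
  sample Q: E = 203.0, α = 13.3, σ_y = 935.0 → σ = 467 MPa, n = 2.00
  sample J: E = 291.0, α = 11.1, σ_y = 301.0 → σ = 559 MPa, n = 0.539
The minimum is sample X at n = 0.374.

sample X, n = 0.374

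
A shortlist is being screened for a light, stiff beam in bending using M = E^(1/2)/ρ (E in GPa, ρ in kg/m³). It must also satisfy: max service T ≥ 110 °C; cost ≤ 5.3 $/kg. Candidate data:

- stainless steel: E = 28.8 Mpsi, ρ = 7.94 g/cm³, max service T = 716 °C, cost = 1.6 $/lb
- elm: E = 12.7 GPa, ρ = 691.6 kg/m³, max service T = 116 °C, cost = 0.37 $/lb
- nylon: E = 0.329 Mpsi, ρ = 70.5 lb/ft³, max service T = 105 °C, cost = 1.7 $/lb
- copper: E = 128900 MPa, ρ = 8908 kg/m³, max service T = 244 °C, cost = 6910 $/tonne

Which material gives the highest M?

elm

Screen on constraints: max service T ≥ 110 °C; cost ≤ 5.3 $/kg. Survivors: stainless steel, elm.
Normalizing units and computing the index:
  stainless steel: E = 198.6 GPa, ρ = 7940 kg/m³
  elm: E = 12.70 GPa, ρ = 691.6 kg/m³
  elm: M = 5.15×10⁻³
  stainless steel: M = 1.77×10⁻³
Elm ranks first.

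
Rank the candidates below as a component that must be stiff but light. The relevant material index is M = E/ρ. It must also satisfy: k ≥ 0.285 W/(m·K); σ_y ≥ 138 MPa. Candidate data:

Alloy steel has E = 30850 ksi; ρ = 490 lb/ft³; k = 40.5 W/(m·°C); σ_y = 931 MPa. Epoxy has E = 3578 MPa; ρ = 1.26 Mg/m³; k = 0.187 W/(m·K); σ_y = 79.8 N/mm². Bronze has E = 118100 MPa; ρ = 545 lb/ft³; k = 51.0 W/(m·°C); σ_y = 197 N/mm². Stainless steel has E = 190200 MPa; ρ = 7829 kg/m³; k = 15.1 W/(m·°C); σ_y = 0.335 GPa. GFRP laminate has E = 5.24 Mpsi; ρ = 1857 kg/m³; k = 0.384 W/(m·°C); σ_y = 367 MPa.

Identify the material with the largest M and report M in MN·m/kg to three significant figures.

alloy steel, M = 27.1 MN·m/kg

Screen on constraints: k ≥ 0.285 W/(m·K); σ_y ≥ 138 MPa. Survivors: alloy steel, bronze, stainless steel, GFRP laminate.
In SI units:
  alloy steel: E = 212.7 GPa, ρ = 7849 kg/m³
  bronze: E = 118.1 GPa, ρ = 8730 kg/m³
  stainless steel: E = 190.2 GPa, ρ = 7829 kg/m³
  GFRP laminate: E = 36.13 GPa, ρ = 1857 kg/m³
  alloy steel: M = 27.1 MN·m/kg
  stainless steel: M = 24.3 MN·m/kg
  GFRP laminate: M = 19.5 MN·m/kg
  bronze: M = 13.5 MN·m/kg
The maximum is for alloy steel.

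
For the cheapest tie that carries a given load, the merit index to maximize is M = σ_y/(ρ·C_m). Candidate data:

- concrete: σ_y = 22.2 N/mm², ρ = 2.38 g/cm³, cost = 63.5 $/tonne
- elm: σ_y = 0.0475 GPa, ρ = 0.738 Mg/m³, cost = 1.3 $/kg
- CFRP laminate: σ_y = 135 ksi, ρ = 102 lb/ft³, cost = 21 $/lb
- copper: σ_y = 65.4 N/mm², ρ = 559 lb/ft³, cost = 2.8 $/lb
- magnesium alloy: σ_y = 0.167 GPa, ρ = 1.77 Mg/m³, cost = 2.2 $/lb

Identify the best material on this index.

concrete

Normalizing units and computing the index:
  concrete: σ_y = 22.20 MPa, ρ = 2380 kg/m³, cost = 0.06350 $/kg
  elm: σ_y = 47.50 MPa, ρ = 738.0 kg/m³, cost = 1.300 $/kg
  CFRP laminate: σ_y = 930.8 MPa, ρ = 1634 kg/m³, cost = 46.30 $/kg
  copper: σ_y = 65.40 MPa, ρ = 8954 kg/m³, cost = 6.173 $/kg
  magnesium alloy: σ_y = 167.0 MPa, ρ = 1770 kg/m³, cost = 4.850 $/kg
  concrete: M = 147 kN·m per $
  elm: M = 49.5 kN·m per $
  magnesium alloy: M = 19.5 kN·m per $
  CFRP laminate: M = 12.3 kN·m per $
  copper: M = 1.18 kN·m per $
Concrete has the largest M.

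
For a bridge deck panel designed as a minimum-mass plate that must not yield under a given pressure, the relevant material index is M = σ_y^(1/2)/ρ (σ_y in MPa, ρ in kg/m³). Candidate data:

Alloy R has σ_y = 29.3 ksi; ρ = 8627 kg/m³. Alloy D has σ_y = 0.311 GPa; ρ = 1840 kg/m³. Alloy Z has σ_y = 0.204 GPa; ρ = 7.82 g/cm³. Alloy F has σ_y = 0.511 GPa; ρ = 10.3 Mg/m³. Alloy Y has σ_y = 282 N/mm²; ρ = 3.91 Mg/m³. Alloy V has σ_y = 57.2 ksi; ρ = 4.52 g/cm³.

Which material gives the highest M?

alloy D

Normalizing units and computing the index:
  alloy R: σ_y = 202.0 MPa, ρ = 8627 kg/m³
  alloy D: σ_y = 311.0 MPa, ρ = 1840 kg/m³
  alloy Z: σ_y = 204.0 MPa, ρ = 7820 kg/m³
  alloy F: σ_y = 511.0 MPa, ρ = 10300 kg/m³
  alloy Y: σ_y = 282.0 MPa, ρ = 3910 kg/m³
  alloy V: σ_y = 394.4 MPa, ρ = 4520 kg/m³
  alloy D: M = 9.58×10⁻³
  alloy V: M = 4.39×10⁻³
  alloy Y: M = 4.29×10⁻³
  alloy F: M = 2.19×10⁻³
  alloy Z: M = 1.83×10⁻³
  alloy R: M = 1.65×10⁻³
The maximum is for alloy D.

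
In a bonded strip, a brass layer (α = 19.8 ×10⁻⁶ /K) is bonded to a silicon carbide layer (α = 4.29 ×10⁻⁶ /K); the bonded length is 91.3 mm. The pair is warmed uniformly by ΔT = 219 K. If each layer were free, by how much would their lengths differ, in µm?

Δα = |19.8 − 4.29|×10⁻⁶/K = 15.5×10⁻⁶/K.
ΔL_mismatch = Δα·L·ΔT = 15.5×10⁻⁶ × 91.3 mm × 219.0 K = 310 µm.

310 µm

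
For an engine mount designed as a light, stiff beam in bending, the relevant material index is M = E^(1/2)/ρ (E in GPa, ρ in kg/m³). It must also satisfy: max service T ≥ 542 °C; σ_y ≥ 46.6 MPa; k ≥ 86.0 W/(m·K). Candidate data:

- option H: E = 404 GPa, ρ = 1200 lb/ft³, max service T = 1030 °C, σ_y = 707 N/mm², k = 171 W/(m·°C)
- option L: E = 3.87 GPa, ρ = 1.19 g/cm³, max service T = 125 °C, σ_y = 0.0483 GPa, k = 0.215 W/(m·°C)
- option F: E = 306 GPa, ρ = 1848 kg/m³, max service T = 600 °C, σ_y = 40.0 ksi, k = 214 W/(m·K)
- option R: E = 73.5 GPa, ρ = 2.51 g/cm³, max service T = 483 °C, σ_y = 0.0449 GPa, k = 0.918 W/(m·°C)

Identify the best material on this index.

option F

Screen on constraints: max service T ≥ 542 °C; σ_y ≥ 46.6 MPa; k ≥ 86.0 W/(m·K). Survivors: option H, option F.
Convert each candidate to consistent units, then evaluate M:
  option H: E = 404.0 GPa, ρ = 19220 kg/m³
  option F: E = 306.0 GPa, ρ = 1848 kg/m³
  option F: M = 9.47×10⁻³
  option H: M = 1.05×10⁻³
Option F has the largest M.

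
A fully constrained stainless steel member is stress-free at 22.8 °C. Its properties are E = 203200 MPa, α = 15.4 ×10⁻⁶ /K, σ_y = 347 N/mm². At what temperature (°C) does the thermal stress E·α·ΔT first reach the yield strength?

134 °C

E = 203200 MPa = 203.2 GPa.
σ_y = 347 N/mm² = 347.0 MPa.
E·α·ΔT = 347.0 MPa ⇒ ΔT = 347.0 / (203.2×10³ × 15.4×10⁻⁶) = 110.9 K.
T = 22.8 + 110.9 = 133.7 °C.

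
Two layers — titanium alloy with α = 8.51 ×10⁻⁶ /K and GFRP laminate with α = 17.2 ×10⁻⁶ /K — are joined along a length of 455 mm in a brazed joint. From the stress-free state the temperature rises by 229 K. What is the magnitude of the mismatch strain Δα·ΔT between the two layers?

1.99×10⁻³

Δα = |8.51 − 17.2|×10⁻⁶/K = 8.69×10⁻⁶/K.
Mismatch strain = Δα·ΔT = 8.69×10⁻⁶ × 229.0 = 1.99×10⁻³.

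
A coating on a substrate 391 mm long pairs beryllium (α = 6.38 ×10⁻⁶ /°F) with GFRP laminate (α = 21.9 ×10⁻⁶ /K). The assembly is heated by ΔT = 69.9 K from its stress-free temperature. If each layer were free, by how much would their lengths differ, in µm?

285 µm

beryllium: α = 6.38×10⁻⁶/°F × 9/5 = 11.5×10⁻⁶/K.
Δα = |11.5 − 21.9|×10⁻⁶/K = 10.4×10⁻⁶/K.
ΔL_mismatch = Δα·L·ΔT = 10.4×10⁻⁶ × 391.0 mm × 69.9 K = 285 µm.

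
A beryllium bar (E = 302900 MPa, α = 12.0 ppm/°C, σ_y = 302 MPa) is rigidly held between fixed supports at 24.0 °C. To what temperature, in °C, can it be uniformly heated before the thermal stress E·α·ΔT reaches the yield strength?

107 °C

E = 302900 MPa = 302.9 GPa.
E·α·ΔT = 302.0 MPa ⇒ ΔT = 302.0 / (302.9×10³ × 12.0×10⁻⁶) = 83.09 K.
T = 24.0 + 83.09 = 107.1 °C.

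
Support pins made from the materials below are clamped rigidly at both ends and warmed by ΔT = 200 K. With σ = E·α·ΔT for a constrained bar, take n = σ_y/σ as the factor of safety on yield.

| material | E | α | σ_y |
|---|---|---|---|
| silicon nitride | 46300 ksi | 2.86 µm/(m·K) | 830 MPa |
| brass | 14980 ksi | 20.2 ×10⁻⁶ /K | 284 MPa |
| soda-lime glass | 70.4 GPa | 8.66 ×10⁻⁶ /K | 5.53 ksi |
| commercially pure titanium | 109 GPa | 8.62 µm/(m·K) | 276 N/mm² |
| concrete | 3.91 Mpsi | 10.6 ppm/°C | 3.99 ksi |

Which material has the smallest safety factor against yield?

soda-lime glass

In consistent units (E in GPa, α in ×10⁻⁶/K, σ_y in MPa):
  silicon nitride: E = 319.2, α = 2.86, σ_y = 830.0 → σ = 183 MPa, n = 4.55
  brass: E = 103.3, α = 20.2, σ_y = 284.0 → σ = 417 MPa, n = 0.681
  soda-lime glass: E = 70.40, α = 8.66, σ_y = 38.13 → σ = 122 MPa, n = 0.313
  commercially pure titanium: E = 109.0, α = 8.62, σ_y = 276.0 → σ = 188 MPa, n = 1.47
  concrete: E = 26.96, α = 10.6, σ_y = 27.51 → σ = 57.2 MPa, n = 0.481
Soda-lime glass has the lowest safety factor, n = 0.313.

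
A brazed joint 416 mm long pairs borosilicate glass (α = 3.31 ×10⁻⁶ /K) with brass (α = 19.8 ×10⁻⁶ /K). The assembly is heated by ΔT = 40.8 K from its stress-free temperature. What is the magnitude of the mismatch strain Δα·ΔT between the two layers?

Δα = |3.31 − 19.8|×10⁻⁶/K = 16.5×10⁻⁶/K.
Mismatch strain = Δα·ΔT = 16.5×10⁻⁶ × 40.8 = 6.73×10⁻⁴.

6.73×10⁻⁴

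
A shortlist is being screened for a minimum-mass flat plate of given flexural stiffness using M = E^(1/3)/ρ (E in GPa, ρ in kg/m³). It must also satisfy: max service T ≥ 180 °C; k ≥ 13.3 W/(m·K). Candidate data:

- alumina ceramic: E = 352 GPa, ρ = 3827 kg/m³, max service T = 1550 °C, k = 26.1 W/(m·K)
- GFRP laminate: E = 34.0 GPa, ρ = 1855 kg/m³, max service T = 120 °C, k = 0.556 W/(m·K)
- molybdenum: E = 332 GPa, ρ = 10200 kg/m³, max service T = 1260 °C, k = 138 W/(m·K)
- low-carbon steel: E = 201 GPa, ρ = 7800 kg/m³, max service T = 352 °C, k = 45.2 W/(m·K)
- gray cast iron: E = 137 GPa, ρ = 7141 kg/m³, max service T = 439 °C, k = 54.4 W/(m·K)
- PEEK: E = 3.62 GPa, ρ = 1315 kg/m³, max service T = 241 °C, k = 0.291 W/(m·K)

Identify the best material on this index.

alumina ceramic

Screen on constraints: max service T ≥ 180 °C; k ≥ 13.3 W/(m·K). Survivors: alumina ceramic, molybdenum, low-carbon steel, gray cast iron.
Computing M directly (units already consistent):
  alumina ceramic: M = 1.84×10⁻³
  low-carbon steel: M = 0.751×10⁻³
  gray cast iron: M = 0.722×10⁻³
  molybdenum: M = 0.679×10⁻³
Highest index: alumina ceramic.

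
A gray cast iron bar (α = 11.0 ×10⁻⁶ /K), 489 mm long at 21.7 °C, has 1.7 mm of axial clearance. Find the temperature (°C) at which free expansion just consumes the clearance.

338 °C

α·L₀·ΔT = 1.7 mm ⇒ ΔT = 1.7 / (11.0×10⁻⁶ × 489.0) = 316.0 K.
T = 21.7 + 316.0 = 337.7 °C.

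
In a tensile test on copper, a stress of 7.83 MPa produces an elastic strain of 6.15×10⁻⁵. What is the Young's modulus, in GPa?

127 GPa

E = σ/ε = 7.83 MPa / 6.15×10⁻⁵ = 127300 MPa = 127 GPa.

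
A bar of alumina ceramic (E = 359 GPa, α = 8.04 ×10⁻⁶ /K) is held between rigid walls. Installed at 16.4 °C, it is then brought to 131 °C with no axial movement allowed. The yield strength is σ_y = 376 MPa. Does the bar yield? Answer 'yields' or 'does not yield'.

does not yield

ΔT = 114.6 K. Constrained thermal stress σ = E·α·ΔT = 359.0×10³ MPa × 8.04×10⁻⁶ × 114.6 = 331 MPa (compressive).
Compare to σ_y = 376 MPa: σ < σ_y, so it does not yield.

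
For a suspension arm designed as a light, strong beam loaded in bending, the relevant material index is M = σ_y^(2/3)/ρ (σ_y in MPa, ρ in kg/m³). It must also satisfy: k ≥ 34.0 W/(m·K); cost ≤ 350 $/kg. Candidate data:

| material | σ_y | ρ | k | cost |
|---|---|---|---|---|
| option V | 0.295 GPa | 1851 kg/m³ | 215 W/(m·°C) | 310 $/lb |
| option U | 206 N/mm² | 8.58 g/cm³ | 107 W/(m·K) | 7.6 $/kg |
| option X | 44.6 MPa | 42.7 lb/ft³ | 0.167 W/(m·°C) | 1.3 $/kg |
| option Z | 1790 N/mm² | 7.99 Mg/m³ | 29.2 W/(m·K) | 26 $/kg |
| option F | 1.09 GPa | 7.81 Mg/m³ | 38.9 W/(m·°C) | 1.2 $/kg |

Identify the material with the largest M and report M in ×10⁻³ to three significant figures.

option F, M = 13.6×10⁻³

Screen on constraints: k ≥ 34.0 W/(m·K); cost ≤ 350 $/kg. Survivors: option U, option F.
After converting to SI:
  option U: σ_y = 206.0 MPa, ρ = 8580 kg/m³
  option F: σ_y = 1090 MPa, ρ = 7810 kg/m³
  option F: M = 13.6×10⁻³
  option U: M = 4.07×10⁻³
The maximum is for option F.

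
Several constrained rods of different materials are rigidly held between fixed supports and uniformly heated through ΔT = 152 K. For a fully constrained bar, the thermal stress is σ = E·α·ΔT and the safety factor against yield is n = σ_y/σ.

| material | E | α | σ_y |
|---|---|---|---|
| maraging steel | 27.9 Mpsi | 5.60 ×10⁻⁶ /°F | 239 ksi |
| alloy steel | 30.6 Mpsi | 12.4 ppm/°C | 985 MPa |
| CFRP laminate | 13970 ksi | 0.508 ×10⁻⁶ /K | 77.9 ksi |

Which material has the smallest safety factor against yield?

With everything in SI (GPa, ×10⁻⁶/K, MPa):
  maraging steel: E = 192.4, α = 10.1, σ_y = 1648 → σ = 295 MPa, n = 5.59
  alloy steel: E = 211.0, α = 12.4, σ_y = 985.0 → σ = 398 MPa, n = 2.48
  CFRP laminate: E = 96.32, α = 0.508, σ_y = 537.1 → σ = 7.44 MPa, n = 72.2
Alloy steel has the lowest safety factor, n = 2.48.

alloy steel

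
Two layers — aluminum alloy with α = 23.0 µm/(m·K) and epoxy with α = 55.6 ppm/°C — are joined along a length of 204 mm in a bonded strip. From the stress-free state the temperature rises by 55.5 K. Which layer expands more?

epoxy

α(aluminum alloy) = 23.0×10⁻⁶/K vs α(epoxy) = 55.6×10⁻⁶/K.
Higher α expands more for the same ΔT: epoxy.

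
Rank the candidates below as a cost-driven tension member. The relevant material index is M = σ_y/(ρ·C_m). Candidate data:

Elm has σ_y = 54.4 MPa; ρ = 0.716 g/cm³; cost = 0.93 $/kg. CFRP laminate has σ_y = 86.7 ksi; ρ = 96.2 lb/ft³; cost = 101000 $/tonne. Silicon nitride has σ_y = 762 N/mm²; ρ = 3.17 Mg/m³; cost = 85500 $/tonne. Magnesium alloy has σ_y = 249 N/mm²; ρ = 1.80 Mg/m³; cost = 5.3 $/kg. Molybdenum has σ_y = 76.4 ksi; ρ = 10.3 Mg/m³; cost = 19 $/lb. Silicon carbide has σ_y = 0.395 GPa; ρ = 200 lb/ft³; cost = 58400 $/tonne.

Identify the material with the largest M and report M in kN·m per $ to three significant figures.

elm, M = 81.7 kN·m per $

After converting to SI:
  elm: σ_y = 54.40 MPa, ρ = 716.0 kg/m³, cost = 0.9300 $/kg
  CFRP laminate: σ_y = 597.8 MPa, ρ = 1541 kg/m³, cost = 101.0 $/kg
  silicon nitride: σ_y = 762.0 MPa, ρ = 3170 kg/m³, cost = 85.50 $/kg
  magnesium alloy: σ_y = 249.0 MPa, ρ = 1800 kg/m³, cost = 5.300 $/kg
  molybdenum: σ_y = 526.8 MPa, ρ = 10300 kg/m³, cost = 41.89 $/kg
  silicon carbide: σ_y = 395.0 MPa, ρ = 3204 kg/m³, cost = 58.40 $/kg
  elm: M = 81.7 kN·m per $
  magnesium alloy: M = 26.1 kN·m per $
  CFRP laminate: M = 3.84 kN·m per $
  silicon nitride: M = 2.81 kN·m per $
  silicon carbide: M = 2.11 kN·m per $
  molybdenum: M = 1.22 kN·m per $
Elm ranks first.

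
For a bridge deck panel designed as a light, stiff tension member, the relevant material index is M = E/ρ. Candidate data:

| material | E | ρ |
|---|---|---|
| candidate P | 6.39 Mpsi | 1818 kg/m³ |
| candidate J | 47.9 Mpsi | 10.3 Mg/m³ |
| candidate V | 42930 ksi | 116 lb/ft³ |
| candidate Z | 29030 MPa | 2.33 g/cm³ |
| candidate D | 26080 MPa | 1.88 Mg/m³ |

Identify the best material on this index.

candidate V

Putting every candidate on a common basis:
  candidate P: E = 44.06 GPa, ρ = 1818 kg/m³
  candidate J: E = 330.3 GPa, ρ = 10300 kg/m³
  candidate V: E = 296.0 GPa, ρ = 1858 kg/m³
  candidate Z: E = 29.03 GPa, ρ = 2330 kg/m³
  candidate D: E = 26.08 GPa, ρ = 1880 kg/m³
  candidate V: M = 159 MN·m/kg
  candidate J: M = 32.1 MN·m/kg
  candidate P: M = 24.2 MN·m/kg
  candidate D: M = 13.9 MN·m/kg
  candidate Z: M = 12.5 MN·m/kg
Candidate V has the largest M.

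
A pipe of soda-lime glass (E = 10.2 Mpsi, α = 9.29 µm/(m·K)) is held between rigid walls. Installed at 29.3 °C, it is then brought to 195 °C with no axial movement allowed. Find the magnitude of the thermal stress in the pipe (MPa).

108 MPa

E = 10.2 Mpsi = 70.33 GPa.
ΔT = 165.7 K. Constrained thermal stress σ = E·α·ΔT = 70.33×10³ MPa × 9.29×10⁻⁶ × 165.7 = 108 MPa (compressive).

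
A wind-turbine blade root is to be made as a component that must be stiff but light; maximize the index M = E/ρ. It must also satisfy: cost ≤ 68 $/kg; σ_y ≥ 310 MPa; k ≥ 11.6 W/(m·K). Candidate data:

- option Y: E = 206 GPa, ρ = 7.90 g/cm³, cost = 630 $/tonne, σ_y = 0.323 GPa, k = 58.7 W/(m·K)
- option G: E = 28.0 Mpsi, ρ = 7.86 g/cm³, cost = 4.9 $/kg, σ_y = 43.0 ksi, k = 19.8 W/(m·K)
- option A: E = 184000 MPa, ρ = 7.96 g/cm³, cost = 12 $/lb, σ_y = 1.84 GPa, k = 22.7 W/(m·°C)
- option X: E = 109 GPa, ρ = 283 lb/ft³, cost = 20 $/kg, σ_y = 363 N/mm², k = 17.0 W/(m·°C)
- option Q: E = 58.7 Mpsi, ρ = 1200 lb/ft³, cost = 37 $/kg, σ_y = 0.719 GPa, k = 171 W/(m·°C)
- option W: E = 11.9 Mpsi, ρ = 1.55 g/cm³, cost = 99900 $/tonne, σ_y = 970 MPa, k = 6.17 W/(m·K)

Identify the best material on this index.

Screen on constraints: cost ≤ 68 $/kg; σ_y ≥ 310 MPa; k ≥ 11.6 W/(m·K). Survivors: option Y, option A, option X, option Q.
Normalizing units and computing the index:
  option Y: E = 206.0 GPa, ρ = 7900 kg/m³
  option A: E = 184.0 GPa, ρ = 7960 kg/m³
  option X: E = 109.0 GPa, ρ = 4533 kg/m³
  option Q: E = 404.7 GPa, ρ = 19220 kg/m³
  option Y: M = 26.1 MN·m/kg
  option X: M = 24.0 MN·m/kg
  option A: M = 23.1 MN·m/kg
  option Q: M = 21.1 MN·m/kg
Option Y has the largest M.

option Y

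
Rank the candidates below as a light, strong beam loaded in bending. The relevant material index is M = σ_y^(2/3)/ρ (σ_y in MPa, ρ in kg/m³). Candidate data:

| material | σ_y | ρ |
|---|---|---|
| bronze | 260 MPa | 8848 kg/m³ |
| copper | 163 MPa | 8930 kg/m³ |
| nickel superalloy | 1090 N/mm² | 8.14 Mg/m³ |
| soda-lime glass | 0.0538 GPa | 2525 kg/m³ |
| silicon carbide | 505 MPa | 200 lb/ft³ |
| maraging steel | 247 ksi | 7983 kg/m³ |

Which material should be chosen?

silicon carbide

After converting to SI:
  bronze: σ_y = 260.0 MPa, ρ = 8848 kg/m³
  copper: σ_y = 163.0 MPa, ρ = 8930 kg/m³
  nickel superalloy: σ_y = 1090 MPa, ρ = 8140 kg/m³
  soda-lime glass: σ_y = 53.80 MPa, ρ = 2525 kg/m³
  silicon carbide: σ_y = 505.0 MPa, ρ = 3204 kg/m³
  maraging steel: σ_y = 1703 MPa, ρ = 7983 kg/m³
  silicon carbide: M = 19.8×10⁻³
  maraging steel: M = 17.9×10⁻³
  nickel superalloy: M = 13.0×10⁻³
  soda-lime glass: M = 5.64×10⁻³
  bronze: M = 4.60×10⁻³
  copper: M = 3.34×10⁻³
Silicon carbide ranks first.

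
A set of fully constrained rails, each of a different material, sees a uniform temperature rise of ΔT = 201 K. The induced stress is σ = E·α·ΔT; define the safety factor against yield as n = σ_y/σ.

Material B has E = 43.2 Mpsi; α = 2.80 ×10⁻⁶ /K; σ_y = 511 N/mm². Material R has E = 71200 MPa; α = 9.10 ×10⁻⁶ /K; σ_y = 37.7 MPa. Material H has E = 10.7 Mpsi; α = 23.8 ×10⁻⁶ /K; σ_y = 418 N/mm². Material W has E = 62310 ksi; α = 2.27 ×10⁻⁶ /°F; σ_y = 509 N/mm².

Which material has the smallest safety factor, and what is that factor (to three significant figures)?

material R, n = 0.289

Per material, after unit conversion:
  material B: E = 297.9, α = 2.80, σ_y = 511.0 → σ = 168 MPa, n = 3.05
  material R: E = 71.20, α = 9.10, σ_y = 37.70 → σ = 130 MPa, n = 0.289
  material H: E = 73.77, α = 23.8, σ_y = 418.0 → σ = 353 MPa, n = 1.18
  material W: E = 429.6, α = 4.09, σ_y = 509.0 → σ = 353 MPa, n = 1.44
Smallest n: material R with n = 0.289.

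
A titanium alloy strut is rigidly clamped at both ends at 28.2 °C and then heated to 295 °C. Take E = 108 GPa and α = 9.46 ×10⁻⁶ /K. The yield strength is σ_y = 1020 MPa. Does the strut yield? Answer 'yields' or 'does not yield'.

does not yield

ΔT = 266.8 K. Constrained thermal stress σ = E·α·ΔT = 108.0×10³ MPa × 9.46×10⁻⁶ × 266.8 = 273 MPa (compressive).
Compare to σ_y = 1020 MPa: σ < σ_y, so it does not yield.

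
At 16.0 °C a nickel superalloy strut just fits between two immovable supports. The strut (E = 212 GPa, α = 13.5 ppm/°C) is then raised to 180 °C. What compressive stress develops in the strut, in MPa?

469 MPa

ΔT = 164.0 K. Constrained thermal stress σ = E·α·ΔT = 212.0×10³ MPa × 13.5×10⁻⁶ × 164.0 = 469 MPa (compressive).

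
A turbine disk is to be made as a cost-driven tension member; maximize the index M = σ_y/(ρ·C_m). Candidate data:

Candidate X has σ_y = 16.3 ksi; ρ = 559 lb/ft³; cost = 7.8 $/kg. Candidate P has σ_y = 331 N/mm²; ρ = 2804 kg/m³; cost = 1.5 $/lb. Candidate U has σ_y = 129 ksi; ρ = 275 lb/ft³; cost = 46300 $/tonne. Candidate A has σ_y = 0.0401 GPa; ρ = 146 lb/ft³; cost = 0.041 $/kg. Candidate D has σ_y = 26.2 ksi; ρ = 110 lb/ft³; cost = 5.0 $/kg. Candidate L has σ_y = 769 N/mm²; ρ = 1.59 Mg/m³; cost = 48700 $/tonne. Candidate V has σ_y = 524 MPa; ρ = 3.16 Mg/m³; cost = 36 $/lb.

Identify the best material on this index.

Putting every candidate on a common basis:
  candidate X: σ_y = 112.4 MPa, ρ = 8954 kg/m³, cost = 7.800 $/kg
  candidate P: σ_y = 331.0 MPa, ρ = 2804 kg/m³, cost = 3.307 $/kg
  candidate U: σ_y = 889.4 MPa, ρ = 4405 kg/m³, cost = 46.30 $/kg
  candidate A: σ_y = 40.10 MPa, ρ = 2339 kg/m³, cost = 0.04100 $/kg
  candidate D: σ_y = 180.6 MPa, ρ = 1762 kg/m³, cost = 5.000 $/kg
  candidate L: σ_y = 769.0 MPa, ρ = 1590 kg/m³, cost = 48.70 $/kg
  candidate V: σ_y = 524.0 MPa, ρ = 3160 kg/m³, cost = 79.37 $/kg
  candidate A: M = 418 kN·m per $
  candidate P: M = 35.7 kN·m per $
  candidate D: M = 20.5 kN·m per $
  candidate L: M = 9.93 kN·m per $
  candidate U: M = 4.36 kN·m per $
  candidate V: M = 2.09 kN·m per $
  candidate X: M = 1.61 kN·m per $
Candidate A ranks first.

candidate A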